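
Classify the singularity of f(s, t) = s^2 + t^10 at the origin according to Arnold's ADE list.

The Hessian of f at 0 is [[2, 0], [0, 0]] with rank 1, so corank 1. A Groebner basis of the Jacobian ideal J(f) in C{s,t} is {t^9, s}; counting standard monomials gives mu = 9. Corank 1: A-series; mu = 9 gives A_9.

A_9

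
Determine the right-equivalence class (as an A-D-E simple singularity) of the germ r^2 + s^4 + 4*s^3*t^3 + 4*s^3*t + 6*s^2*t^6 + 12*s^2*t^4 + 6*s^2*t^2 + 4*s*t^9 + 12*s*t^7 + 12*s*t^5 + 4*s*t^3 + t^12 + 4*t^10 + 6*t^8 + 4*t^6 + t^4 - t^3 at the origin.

The Hessian of f at 0 is [[0, 0, 0], [0, 0, 0], [0, 0, 2]] with rank 1, so corank 2. A Groebner basis of the Jacobian ideal J(f) in C{s,t,r} is {s^3 + 3*s^2*t, t^2, r}; counting standard monomials gives mu = 6. Corank 2; j^3 = -t^3 is a perfect cube, so E-series; the 4-jet and mu = 6 give E_6.

E_6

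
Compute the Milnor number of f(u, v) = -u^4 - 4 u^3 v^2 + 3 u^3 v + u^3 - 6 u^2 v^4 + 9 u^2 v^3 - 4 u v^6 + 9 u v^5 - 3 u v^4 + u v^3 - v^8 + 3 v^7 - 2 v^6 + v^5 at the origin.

The Hessian of f at 0 is [[0, 0], [0, 0]] with rank 0, so corank 2. A Groebner basis of the Jacobian ideal J(f) in C{u,v} is {-u^2/2 + v^4 - v^3/6, u^3, u^2*v + u^2/6 + v^3/18, 5*u^2/6 + u*v^2 + 5*v^3/18}; counting standard monomials gives mu = 7. Corank 2; j^3 = u^3 is a perfect cube, so E-series; the 4-jet and mu = 7 give E_7.

7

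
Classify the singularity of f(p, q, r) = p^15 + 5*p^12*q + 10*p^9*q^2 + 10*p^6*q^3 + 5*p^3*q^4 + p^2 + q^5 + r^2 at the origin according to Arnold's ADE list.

The Hessian of f at 0 has rank 2. Corank 1: A-series; mu = 4 gives A_4.

A_{4}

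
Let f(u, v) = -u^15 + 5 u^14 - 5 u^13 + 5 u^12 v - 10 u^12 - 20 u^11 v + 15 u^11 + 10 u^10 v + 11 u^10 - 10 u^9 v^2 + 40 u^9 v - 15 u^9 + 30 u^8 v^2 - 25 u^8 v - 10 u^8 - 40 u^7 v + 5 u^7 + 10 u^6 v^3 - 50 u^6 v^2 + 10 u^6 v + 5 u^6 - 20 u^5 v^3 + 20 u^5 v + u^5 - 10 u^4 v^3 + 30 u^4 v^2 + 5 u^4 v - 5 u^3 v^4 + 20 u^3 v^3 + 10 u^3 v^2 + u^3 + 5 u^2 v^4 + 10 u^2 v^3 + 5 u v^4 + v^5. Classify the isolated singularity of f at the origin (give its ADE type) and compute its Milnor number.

The Hessian of f at 0 is [[0, 0], [0, 0]] with rank 0, so corank 2. A Groebner basis of the Jacobian ideal J(f) in C{u,v} is {v^5, u*v^3 + v^4/4, u^2}; counting standard monomials gives mu = 8. Corank 2; j^3 = u^3 is a perfect cube, so E-series; the 5-jet and mu = 8 give E_8.

Type E8, Milnor number mu = 8.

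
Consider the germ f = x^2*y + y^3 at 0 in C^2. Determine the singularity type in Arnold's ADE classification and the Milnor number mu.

The Hessian of f at 0 has rank 0. Corank 2; j^3 = y*(x^2 + y^2) splits into three distinct lines over C (the quadratic factor has nonzero discriminant), so D_4.

Type D_{4}, Milnor number mu = 4.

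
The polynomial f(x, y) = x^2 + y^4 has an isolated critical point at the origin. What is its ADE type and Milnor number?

Type A_{3}, Milnor number mu = 3.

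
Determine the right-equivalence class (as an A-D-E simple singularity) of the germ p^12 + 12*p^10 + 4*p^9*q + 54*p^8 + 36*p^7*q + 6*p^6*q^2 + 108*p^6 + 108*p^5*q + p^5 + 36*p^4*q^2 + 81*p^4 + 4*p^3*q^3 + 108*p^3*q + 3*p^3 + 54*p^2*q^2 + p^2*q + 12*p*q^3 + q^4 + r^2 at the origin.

D_{5}

The Hessian of f at 0 has rank 1. Corank 2; j^3 = p^2*(3*p + q) has shape L^2 M (L != M), so D-series; mu = 5 gives D_5.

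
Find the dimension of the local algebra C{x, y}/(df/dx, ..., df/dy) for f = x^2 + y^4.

3

The Hessian of f at 0 has rank 1. Corank 1: A-series; mu = 3 gives A_3.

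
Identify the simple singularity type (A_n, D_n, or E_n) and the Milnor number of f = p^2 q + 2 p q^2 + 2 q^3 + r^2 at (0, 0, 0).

Type D4, Milnor number mu = 4.

The Hessian of f at 0 is [[0, 0, 0], [0, 0, 0], [0, 0, 2]] with rank 1, so corank 2. A Groebner basis of the Jacobian ideal J(f) in C{p,q,r} is {q^3, p^2 + 2*q^2, p*q + q^2, r}; counting standard monomials gives mu = 4. Corank 2; j^3 = q*(p^2 + 2*p*q + 2*q^2) splits into three distinct lines over C (the quadratic factor has nonzero discriminant), so D_4.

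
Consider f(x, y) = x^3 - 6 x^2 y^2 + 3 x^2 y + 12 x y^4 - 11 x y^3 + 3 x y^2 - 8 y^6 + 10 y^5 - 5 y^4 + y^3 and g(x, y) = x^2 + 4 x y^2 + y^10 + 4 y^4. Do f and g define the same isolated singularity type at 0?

No.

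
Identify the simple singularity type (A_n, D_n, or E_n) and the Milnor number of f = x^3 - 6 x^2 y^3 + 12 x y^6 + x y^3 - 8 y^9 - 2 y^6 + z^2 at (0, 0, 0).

The Hessian of f at 0 has rank 1. Corank 2; j^3 = x^3 is a perfect cube, so E-series; the 4-jet and mu = 7 give E_7.

Type E7, Milnor number mu = 7.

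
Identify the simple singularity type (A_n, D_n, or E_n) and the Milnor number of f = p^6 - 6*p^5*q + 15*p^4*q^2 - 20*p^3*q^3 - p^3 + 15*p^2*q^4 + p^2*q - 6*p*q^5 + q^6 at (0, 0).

The Hessian of f at 0 has rank 0. Corank 2; j^3 = -p^2*(p - q) has shape L^2 M (L != M), so D-series; mu = 7 gives D_7.

Type D7, Milnor number mu = 7.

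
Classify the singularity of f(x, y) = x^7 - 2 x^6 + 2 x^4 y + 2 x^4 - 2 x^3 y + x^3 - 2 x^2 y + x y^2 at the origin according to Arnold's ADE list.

D_{6}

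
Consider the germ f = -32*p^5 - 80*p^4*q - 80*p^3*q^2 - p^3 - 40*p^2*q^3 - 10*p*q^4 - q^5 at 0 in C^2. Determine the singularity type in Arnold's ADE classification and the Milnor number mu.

The Hessian of f at 0 is [[0, 0], [0, 0]] with rank 0, so corank 2. A Groebner basis of the Jacobian ideal J(f) in C{p,q} is {q^5, p*q^3 + q^4/8, p^2}; counting standard monomials gives mu = 8. Corank 2; j^3 = -p^3 is a perfect cube, so E-series; the 5-jet and mu = 8 give E_8.

Type E_8, Milnor number mu = 8.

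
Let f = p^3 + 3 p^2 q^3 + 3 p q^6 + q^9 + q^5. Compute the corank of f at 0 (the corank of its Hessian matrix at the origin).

2

The Hessian at 0 is [[0, 0], [0, 0]] of rank 0; hence corank 2.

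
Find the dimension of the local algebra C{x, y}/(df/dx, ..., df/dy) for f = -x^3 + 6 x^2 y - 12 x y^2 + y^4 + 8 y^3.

The Hessian of f at 0 has rank 0. Corank 2; j^3 = -(x - 2*y)^3 is a perfect cube, so E-series; the 4-jet and mu = 6 give E_6.

6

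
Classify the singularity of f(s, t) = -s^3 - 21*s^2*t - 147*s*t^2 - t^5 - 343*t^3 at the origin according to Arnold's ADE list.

E_{8}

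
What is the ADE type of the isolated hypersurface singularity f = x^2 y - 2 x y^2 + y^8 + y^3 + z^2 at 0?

D9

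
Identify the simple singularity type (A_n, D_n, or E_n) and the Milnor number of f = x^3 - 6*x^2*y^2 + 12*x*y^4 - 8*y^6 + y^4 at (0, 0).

Type E6, Milnor number mu = 6.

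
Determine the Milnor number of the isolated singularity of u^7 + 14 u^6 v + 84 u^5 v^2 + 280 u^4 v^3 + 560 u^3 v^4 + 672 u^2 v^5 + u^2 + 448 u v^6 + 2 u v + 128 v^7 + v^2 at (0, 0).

The Hessian of f at 0 is [[2, 2], [2, 2]] with rank 1, so corank 1. A Groebner basis of the Jacobian ideal J(f) in C{u,v} is {v^6, u + v}; counting standard monomials gives mu = 6. Corank 1: A-series; mu = 6 gives A_6.

6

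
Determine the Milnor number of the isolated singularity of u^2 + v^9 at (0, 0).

The Hessian of f at 0 is [[2, 0], [0, 0]] with rank 1, so corank 1. A Groebner basis of the Jacobian ideal J(f) in C{u,v} is {v^8, u}; counting standard monomials gives mu = 8. Corank 1: A-series; mu = 8 gives A_8.

8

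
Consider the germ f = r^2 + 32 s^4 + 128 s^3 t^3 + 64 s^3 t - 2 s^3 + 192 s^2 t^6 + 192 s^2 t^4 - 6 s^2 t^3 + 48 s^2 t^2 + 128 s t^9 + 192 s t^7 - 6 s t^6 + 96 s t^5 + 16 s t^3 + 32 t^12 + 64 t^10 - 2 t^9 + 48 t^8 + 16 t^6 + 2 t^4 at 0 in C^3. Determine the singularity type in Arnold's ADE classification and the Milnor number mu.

Type E_{6}, Milnor number mu = 6.

The Hessian of f at 0 is [[0, 0, 0], [0, 0, 0], [0, 0, 2]] with rank 1, so corank 2. A Groebner basis of the Jacobian ideal J(f) in C{s,t,r} is {t^4, s*t^2 + t^3/6, s^2, r}; counting standard monomials gives mu = 6. Corank 2; j^3 = -2*s^3 is a perfect cube, so E-series; the 4-jet and mu = 6 give E_6.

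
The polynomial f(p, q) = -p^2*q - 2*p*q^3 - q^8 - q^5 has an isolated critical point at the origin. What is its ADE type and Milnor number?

Type D9, Milnor number mu = 9.

The Hessian of f at 0 is [[0, 0], [0, 0]] with rank 0, so corank 2. A Groebner basis of the Jacobian ideal J(f) in C{p,q} is {p^4, p^3*q - p^2/8 - p*q^2/8, p^3 + p^2*q^2, p*q + q^3}; counting standard monomials gives mu = 9. Corank 2; j^3 = -p^2*q has shape L^2 M (L != M), so D-series; mu = 9 gives D_9.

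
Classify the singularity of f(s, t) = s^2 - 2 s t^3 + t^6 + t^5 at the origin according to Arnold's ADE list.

A_4

The Hessian of f at 0 has rank 1. Corank 1: A-series; mu = 4 gives A_4.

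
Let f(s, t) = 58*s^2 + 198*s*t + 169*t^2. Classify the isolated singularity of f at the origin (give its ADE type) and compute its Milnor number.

Type A_{1}, Milnor number mu = 1.

The Hessian of f at 0 is [[116, 198], [198, 338]] with rank 2, so corank 0. A Groebner basis of the Jacobian ideal J(f) in C{s,t} is {s, t}; counting standard monomials gives mu = 1. Corank 0: nondegenerate Morse point, so A_1.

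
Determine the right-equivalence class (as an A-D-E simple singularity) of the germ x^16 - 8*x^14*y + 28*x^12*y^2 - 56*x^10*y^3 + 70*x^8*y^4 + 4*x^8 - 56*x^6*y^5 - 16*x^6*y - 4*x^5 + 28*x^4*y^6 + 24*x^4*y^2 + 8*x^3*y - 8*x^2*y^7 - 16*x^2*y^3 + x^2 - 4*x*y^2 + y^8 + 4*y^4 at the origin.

A_{7}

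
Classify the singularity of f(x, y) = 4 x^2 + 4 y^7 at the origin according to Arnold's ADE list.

A6

The Hessian of f at 0 has rank 1. Corank 1: A-series; mu = 6 gives A_6.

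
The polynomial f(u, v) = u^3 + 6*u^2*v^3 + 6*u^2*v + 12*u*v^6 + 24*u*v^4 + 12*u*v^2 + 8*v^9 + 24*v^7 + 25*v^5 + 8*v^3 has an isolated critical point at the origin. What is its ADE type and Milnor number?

Type E_8, Milnor number mu = 8.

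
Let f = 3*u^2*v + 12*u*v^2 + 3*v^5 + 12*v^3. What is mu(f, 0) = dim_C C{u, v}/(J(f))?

6

The Hessian of f at 0 has rank 0. Corank 2; j^3 = 3*v*(u + 2*v)^2 has shape L^2 M (L != M), so D-series; mu = 6 gives D_6.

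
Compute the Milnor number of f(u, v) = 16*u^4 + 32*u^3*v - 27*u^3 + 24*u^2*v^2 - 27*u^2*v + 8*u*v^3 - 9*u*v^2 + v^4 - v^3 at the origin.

6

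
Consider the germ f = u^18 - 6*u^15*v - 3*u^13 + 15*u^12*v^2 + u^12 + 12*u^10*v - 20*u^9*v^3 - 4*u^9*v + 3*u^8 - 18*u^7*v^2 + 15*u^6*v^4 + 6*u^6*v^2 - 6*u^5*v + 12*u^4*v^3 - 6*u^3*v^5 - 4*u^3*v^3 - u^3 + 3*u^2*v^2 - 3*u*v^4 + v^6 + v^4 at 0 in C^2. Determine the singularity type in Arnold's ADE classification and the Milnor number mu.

The Hessian of f at 0 is [[0, 0], [0, 0]] with rank 0, so corank 2. A Groebner basis of the Jacobian ideal J(f) in C{u,v} is {u^3, u^2*v, -u^2/2 + u*v^2, v^3}; counting standard monomials gives mu = 6. Corank 2; j^3 = -u^3 is a perfect cube, so E-series; the 4-jet and mu = 6 give E_6.

Type E6, Milnor number mu = 6.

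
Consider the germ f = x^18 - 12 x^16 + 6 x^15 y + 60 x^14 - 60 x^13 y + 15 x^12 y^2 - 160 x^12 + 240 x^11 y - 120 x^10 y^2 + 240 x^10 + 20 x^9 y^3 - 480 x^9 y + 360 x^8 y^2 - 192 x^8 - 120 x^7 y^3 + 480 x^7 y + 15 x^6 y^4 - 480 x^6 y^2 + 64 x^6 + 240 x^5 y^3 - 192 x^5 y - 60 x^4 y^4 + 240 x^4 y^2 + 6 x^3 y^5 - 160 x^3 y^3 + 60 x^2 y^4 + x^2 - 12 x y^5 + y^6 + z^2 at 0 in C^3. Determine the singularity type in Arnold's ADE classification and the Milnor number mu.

Type A5, Milnor number mu = 5.

The Hessian of f at 0 has rank 2. Corank 1: A-series; mu = 5 gives A_5.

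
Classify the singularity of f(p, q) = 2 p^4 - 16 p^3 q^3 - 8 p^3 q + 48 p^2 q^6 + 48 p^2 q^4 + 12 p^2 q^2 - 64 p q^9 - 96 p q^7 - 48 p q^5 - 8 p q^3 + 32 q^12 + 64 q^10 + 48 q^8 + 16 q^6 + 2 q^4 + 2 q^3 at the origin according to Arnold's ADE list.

E6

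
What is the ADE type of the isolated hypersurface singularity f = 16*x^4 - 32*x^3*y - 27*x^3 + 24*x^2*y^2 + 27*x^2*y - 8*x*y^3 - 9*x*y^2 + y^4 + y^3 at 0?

E_{6}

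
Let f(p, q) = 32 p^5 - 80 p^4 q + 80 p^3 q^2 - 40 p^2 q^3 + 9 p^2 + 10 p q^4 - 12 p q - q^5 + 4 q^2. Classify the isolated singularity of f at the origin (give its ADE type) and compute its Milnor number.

The Hessian of f at 0 is [[18, -12], [-12, 8]] with rank 1, so corank 1. A Groebner basis of the Jacobian ideal J(f) in C{p,q} is {q^4, p - 2*q/3}; counting standard monomials gives mu = 4. Corank 1: A-series; mu = 4 gives A_4.

Type A_{4}, Milnor number mu = 4.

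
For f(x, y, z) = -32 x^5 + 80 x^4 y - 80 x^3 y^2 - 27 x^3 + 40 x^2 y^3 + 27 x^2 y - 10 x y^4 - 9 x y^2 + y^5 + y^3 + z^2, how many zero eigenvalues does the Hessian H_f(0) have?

2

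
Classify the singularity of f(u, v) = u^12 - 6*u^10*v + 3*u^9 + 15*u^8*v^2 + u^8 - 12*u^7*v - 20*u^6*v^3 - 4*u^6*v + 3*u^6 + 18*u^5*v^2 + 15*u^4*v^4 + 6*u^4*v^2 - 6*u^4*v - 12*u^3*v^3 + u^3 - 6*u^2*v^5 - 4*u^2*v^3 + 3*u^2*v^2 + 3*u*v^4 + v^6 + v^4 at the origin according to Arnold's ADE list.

E_{6}

The Hessian of f at 0 has rank 0. Corank 2; j^3 = u^3 is a perfect cube, so E-series; the 4-jet and mu = 6 give E_6.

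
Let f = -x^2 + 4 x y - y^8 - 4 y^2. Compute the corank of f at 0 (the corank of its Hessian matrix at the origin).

1

Hessian at 0 has rank 1.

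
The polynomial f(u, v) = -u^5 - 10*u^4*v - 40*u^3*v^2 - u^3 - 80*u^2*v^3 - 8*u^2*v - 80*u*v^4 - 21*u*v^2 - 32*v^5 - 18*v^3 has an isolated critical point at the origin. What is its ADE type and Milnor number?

The Hessian of f at 0 is [[0, 0], [0, 0]] with rank 0, so corank 2. A Groebner basis of the Jacobian ideal J(f) in C{u,v} is {u*v/5 + v^4 + 3*v^2/5, u*v^2 + 3*v^3, u^2 + 5*u*v + 6*v^2}; counting standard monomials gives mu = 6. Corank 2; j^3 = -(u + 2*v)*(u + 3*v)^2 has shape L^2 M (L != M), so D-series; mu = 6 gives D_6.

Type D6, Milnor number mu = 6.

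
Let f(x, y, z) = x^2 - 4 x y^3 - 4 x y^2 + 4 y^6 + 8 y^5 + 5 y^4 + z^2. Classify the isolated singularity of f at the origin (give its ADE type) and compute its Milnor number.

Type A3, Milnor number mu = 3.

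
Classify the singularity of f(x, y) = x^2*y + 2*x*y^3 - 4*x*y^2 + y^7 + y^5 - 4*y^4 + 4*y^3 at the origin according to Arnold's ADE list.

D_8

The Hessian of f at 0 is [[0, 0], [0, 0]] with rank 0, so corank 2. A Groebner basis of the Jacobian ideal J(f) in C{x,y} is {x^2*y^2 + 4*x^2*y + x^2/7 - 83*x*y^2/7 - 58*x*y/7 + 16*y^2, x^3 - 6*x^2*y - x^2/7 + 83*x*y^2/7 + 58*x*y/7 - 16*y^2, x*y + y^3 - 2*y^2}; counting standard monomials gives mu = 8. Corank 2; j^3 = y*(x - 2*y)^2 has shape L^2 M (L != M), so D-series; mu = 8 gives D_8.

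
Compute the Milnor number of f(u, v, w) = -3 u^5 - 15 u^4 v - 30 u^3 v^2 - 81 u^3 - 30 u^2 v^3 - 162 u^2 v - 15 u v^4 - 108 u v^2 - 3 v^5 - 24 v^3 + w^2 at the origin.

The Hessian of f at 0 has rank 1. Corank 2; j^3 = -3*(3*u + 2*v)^3 is a perfect cube, so E-series; the 5-jet and mu = 8 give E_8.

8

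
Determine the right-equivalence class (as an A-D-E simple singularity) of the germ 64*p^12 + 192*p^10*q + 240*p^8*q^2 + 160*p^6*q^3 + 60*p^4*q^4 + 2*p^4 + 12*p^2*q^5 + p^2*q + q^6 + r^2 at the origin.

D_{7}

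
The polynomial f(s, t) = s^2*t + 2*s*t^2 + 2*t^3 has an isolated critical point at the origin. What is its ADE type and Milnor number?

The Hessian of f at 0 has rank 0. Corank 2; j^3 = t*(s^2 + 2*s*t + 2*t^2) splits into three distinct lines over C (the quadratic factor has nonzero discriminant), so D_4.

Type D4, Milnor number mu = 4.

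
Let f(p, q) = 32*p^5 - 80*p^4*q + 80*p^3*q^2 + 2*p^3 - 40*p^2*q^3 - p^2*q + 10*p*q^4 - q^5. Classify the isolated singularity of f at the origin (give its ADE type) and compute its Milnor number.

Type D6, Milnor number mu = 6.

The Hessian of f at 0 has rank 0. Corank 2; j^3 = p^2*(2*p - q) has shape L^2 M (L != M), so D-series; mu = 6 gives D_6.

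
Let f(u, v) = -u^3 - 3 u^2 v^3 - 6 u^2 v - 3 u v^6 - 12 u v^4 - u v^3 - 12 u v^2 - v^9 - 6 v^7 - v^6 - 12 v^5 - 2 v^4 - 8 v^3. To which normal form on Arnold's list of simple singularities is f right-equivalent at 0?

The Hessian of f at 0 has rank 0. Corank 2; j^3 = -(u + 2*v)^3 is a perfect cube, so E-series; the 4-jet and mu = 7 give E_7.

E7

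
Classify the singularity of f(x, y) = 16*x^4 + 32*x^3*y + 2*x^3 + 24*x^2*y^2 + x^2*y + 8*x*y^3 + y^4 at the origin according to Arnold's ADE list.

D5

The Hessian of f at 0 is [[0, 0], [0, 0]] with rank 0, so corank 2. A Groebner basis of the Jacobian ideal J(f) in C{x,y} is {x*y^2, -x*y/8 + y^3, x^2 + x*y/2}; counting standard monomials gives mu = 5. Corank 2; j^3 = x^2*(2*x + y) has shape L^2 M (L != M), so D-series; mu = 5 gives D_5.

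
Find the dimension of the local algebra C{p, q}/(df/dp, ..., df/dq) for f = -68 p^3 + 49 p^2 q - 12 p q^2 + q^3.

4

The Hessian of f at 0 is [[0, 0], [0, 0]] with rank 0, so corank 2. A Groebner basis of the Jacobian ideal J(f) in C{p,q} is {q^3, p^2 - 3*q^2/47, p*q - 12*q^2/47}; counting standard monomials gives mu = 4. Corank 2; j^3 = -(4*p - q)*(17*p^2 - 8*p*q + q^2) splits into three distinct lines over C (the quadratic factor has nonzero discriminant), so D_4.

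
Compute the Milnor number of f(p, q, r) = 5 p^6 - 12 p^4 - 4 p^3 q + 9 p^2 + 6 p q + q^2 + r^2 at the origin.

5

The Hessian of f at 0 has rank 2. Corank 1: A-series; mu = 5 gives A_5.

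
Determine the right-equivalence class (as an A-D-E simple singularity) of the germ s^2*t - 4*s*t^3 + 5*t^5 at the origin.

The Hessian of f at 0 has rank 0. Corank 2; j^3 = s^2*t has shape L^2 M (L != M), so D-series; mu = 6 gives D_6.

D6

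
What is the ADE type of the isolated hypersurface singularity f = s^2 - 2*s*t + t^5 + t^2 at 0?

The Hessian of f at 0 is [[2, -2], [-2, 2]] with rank 1, so corank 1. A Groebner basis of the Jacobian ideal J(f) in C{s,t} is {t^4, s - t}; counting standard monomials gives mu = 4. Corank 1: A-series; mu = 4 gives A_4.

A_4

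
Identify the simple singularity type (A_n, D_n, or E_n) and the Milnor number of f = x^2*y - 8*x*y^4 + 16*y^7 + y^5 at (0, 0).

Type D_{6}, Milnor number mu = 6.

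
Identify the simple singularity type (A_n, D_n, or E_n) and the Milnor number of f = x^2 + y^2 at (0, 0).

The Hessian of f at 0 has rank 2. Corank 0: nondegenerate Morse point, so A_1.

Type A_1, Milnor number mu = 1.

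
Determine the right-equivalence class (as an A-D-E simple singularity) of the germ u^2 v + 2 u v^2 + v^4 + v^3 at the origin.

D_{5}

The Hessian of f at 0 is [[0, 0], [0, 0]] with rank 0, so corank 2. A Groebner basis of the Jacobian ideal J(f) in C{u,v} is {u^3 - u^2/4 + v^2/4, u^2/4 + v^3 - v^2/4, u*v + v^2}; counting standard monomials gives mu = 5. Corank 2; j^3 = v*(u + v)^2 has shape L^2 M (L != M), so D-series; mu = 5 gives D_5.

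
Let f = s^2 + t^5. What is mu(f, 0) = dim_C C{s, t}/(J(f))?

The Hessian of f at 0 has rank 1. Corank 1: A-series; mu = 4 gives A_4.

4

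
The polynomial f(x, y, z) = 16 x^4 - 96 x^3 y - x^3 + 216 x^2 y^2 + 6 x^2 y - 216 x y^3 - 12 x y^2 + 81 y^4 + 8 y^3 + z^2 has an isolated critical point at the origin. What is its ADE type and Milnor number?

The Hessian of f at 0 has rank 1. Corank 2; j^3 = -(x - 2*y)^3 is a perfect cube, so E-series; the 4-jet and mu = 6 give E_6.

Type E_{6}, Milnor number mu = 6.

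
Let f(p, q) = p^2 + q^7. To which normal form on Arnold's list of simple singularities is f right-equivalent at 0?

A_{6}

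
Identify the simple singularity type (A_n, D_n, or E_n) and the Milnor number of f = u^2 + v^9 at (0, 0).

Type A_8, Milnor number mu = 8.

The Hessian of f at 0 is [[2, 0], [0, 0]] with rank 1, so corank 1. A Groebner basis of the Jacobian ideal J(f) in C{u,v} is {v^8, u}; counting standard monomials gives mu = 8. Corank 1: A-series; mu = 8 gives A_8.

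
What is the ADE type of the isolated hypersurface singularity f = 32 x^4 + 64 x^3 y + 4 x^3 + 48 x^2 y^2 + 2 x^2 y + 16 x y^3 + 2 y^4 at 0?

The Hessian of f at 0 is [[0, 0], [0, 0]] with rank 0, so corank 2. A Groebner basis of the Jacobian ideal J(f) in C{x,y} is {x*y^2, -x*y/8 + y^3, x^2 + x*y/2}; counting standard monomials gives mu = 5. Corank 2; j^3 = 2*x^2*(2*x + y) has shape L^2 M (L != M), so D-series; mu = 5 gives D_5.

D_5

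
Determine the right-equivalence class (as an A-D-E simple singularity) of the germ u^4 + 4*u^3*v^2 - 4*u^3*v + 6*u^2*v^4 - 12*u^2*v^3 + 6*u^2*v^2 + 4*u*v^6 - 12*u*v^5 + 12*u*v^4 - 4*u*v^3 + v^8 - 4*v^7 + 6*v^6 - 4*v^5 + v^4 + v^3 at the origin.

E6

The Hessian of f at 0 is [[0, 0], [0, 0]] with rank 0, so corank 2. A Groebner basis of the Jacobian ideal J(f) in C{u,v} is {u^3 - 3*u^2*v, v^2}; counting standard monomials gives mu = 6. Corank 2; j^3 = v^3 is a perfect cube, so E-series; the 4-jet and mu = 6 give E_6.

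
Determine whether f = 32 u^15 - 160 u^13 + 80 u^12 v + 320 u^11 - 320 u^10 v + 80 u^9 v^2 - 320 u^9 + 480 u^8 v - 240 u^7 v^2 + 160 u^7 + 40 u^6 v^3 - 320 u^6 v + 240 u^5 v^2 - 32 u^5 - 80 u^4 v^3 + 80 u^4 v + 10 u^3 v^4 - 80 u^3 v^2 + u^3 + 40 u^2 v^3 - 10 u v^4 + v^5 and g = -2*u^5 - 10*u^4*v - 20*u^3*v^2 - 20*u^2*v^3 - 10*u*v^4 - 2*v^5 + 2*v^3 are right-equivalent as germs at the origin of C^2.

Yes.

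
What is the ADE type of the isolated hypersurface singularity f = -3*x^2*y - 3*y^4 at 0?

D_{5}

The Hessian of f at 0 has rank 0. Corank 2; j^3 = -3*x^2*y has shape L^2 M (L != M), so D-series; mu = 5 gives D_5.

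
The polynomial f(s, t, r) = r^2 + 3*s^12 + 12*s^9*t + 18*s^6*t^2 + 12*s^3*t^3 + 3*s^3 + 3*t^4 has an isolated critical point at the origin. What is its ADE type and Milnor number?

Type E_{6}, Milnor number mu = 6.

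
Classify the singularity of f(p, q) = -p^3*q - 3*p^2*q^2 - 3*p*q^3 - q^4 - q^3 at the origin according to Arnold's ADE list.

E_{7}

The Hessian of f at 0 has rank 0. Corank 2; j^3 = -q^3 is a perfect cube, so E-series; the 4-jet and mu = 7 give E_7.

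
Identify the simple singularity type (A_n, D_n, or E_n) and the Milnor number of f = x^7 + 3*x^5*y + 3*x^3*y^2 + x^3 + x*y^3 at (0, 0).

The Hessian of f at 0 has rank 0. Corank 2; j^3 = x^3 is a perfect cube, so E-series; the 4-jet and mu = 7 give E_7.

Type E_{7}, Milnor number mu = 7.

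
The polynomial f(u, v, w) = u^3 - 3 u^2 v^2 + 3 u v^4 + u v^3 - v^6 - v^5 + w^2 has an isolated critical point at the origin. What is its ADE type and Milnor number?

Type E_7, Milnor number mu = 7.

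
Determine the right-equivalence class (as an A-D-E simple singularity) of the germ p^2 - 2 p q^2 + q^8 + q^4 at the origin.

A_{7}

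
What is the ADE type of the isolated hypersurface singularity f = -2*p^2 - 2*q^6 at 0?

The Hessian of f at 0 has rank 1. Corank 1: A-series; mu = 5 gives A_5.

A5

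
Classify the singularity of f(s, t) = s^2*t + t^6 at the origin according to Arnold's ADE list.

D7

The Hessian of f at 0 is [[0, 0], [0, 0]] with rank 0, so corank 2. A Groebner basis of the Jacobian ideal J(f) in C{s,t} is {s^2/6 + t^5, s^3, s*t}; counting standard monomials gives mu = 7. Corank 2; j^3 = s^2*t has shape L^2 M (L != M), so D-series; mu = 7 gives D_7.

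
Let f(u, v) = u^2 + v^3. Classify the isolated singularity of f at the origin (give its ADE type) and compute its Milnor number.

Type A_{2}, Milnor number mu = 2.

The Hessian of f at 0 has rank 1. Corank 1: A-series; mu = 2 gives A_2.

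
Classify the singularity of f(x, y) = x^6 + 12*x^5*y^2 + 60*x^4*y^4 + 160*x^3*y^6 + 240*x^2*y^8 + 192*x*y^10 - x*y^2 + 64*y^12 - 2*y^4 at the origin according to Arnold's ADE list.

D_7

The Hessian of f at 0 has rank 0. Corank 2; j^3 = -x*y^2 has shape L^2 M (L != M), so D-series; mu = 7 gives D_7.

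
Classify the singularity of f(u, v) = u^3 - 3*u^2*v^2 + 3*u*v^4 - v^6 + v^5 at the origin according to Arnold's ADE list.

E_8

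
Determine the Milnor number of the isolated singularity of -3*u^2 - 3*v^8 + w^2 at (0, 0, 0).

The Hessian of f at 0 has rank 2. Corank 1: A-series; mu = 7 gives A_7.

7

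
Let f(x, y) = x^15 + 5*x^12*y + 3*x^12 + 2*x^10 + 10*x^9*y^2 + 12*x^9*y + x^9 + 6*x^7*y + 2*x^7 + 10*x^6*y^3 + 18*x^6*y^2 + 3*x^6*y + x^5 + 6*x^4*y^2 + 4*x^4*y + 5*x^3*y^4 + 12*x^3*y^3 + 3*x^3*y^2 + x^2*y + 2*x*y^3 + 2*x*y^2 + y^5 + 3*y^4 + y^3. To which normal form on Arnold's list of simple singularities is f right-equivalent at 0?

D_{5}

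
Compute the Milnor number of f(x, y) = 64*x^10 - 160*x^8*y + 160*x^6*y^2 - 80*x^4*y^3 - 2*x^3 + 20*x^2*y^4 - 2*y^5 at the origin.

8

The Hessian of f at 0 is [[0, 0], [0, 0]] with rank 0, so corank 2. A Groebner basis of the Jacobian ideal J(f) in C{x,y} is {y^4, x^2}; counting standard monomials gives mu = 8. Corank 2; j^3 = -2*x^3 is a perfect cube, so E-series; the 5-jet and mu = 8 give E_8.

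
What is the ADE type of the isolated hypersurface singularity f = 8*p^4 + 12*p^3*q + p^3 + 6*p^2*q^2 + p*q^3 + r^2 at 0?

E_7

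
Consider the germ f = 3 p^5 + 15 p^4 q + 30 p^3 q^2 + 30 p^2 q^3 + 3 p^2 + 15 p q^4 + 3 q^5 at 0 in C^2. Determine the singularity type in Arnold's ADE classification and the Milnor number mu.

Type A_4, Milnor number mu = 4.

The Hessian of f at 0 is [[6, 0], [0, 0]] with rank 1, so corank 1. A Groebner basis of the Jacobian ideal J(f) in C{p,q} is {q^4, p}; counting standard monomials gives mu = 4. Corank 1: A-series; mu = 4 gives A_4.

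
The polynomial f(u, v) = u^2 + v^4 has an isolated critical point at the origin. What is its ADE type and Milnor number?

The Hessian of f at 0 has rank 1. Corank 1: A-series; mu = 3 gives A_3.

Type A_{3}, Milnor number mu = 3.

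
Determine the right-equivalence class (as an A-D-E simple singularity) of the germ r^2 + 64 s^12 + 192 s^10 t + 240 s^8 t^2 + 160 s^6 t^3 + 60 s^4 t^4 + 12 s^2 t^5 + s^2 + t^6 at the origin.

A_5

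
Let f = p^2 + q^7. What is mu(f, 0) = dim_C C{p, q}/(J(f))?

The Hessian of f at 0 has rank 1. Corank 1: A-series; mu = 6 gives A_6.

6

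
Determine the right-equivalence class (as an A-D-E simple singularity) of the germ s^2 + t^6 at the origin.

A_5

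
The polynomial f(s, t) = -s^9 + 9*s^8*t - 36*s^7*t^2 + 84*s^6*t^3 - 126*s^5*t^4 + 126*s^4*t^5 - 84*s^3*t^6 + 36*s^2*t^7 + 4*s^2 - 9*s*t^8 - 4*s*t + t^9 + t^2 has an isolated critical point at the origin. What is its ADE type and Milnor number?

Type A_{8}, Milnor number mu = 8.

The Hessian of f at 0 is [[8, -4], [-4, 2]] with rank 1, so corank 1. A Groebner basis of the Jacobian ideal J(f) in C{s,t} is {t^8, s - t/2}; counting standard monomials gives mu = 8. Corank 1: A-series; mu = 8 gives A_8.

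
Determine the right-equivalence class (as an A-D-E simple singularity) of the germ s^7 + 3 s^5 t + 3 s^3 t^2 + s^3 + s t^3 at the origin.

E7

The Hessian of f at 0 is [[0, 0], [0, 0]] with rank 0, so corank 2. A Groebner basis of the Jacobian ideal J(f) in C{s,t} is {s^3, s*t^2, 3*s^2 + t^3}; counting standard monomials gives mu = 7. Corank 2; j^3 = s^3 is a perfect cube, so E-series; the 4-jet and mu = 7 give E_7.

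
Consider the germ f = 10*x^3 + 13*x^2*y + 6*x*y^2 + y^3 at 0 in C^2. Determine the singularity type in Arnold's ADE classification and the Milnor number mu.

Type D4, Milnor number mu = 4.

The Hessian of f at 0 has rank 0. Corank 2; j^3 = (2*x + y)*(5*x^2 + 4*x*y + y^2) splits into three distinct lines over C (the quadratic factor has nonzero discriminant), so D_4.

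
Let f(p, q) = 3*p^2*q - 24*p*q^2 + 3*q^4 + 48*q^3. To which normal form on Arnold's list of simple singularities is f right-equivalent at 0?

D5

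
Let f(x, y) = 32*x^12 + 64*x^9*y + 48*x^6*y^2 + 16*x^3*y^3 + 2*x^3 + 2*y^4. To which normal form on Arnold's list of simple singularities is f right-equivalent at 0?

E6

The Hessian of f at 0 has rank 0. Corank 2; j^3 = 2*x^3 is a perfect cube, so E-series; the 4-jet and mu = 6 give E_6.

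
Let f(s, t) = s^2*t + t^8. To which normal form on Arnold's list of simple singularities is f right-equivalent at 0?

The Hessian of f at 0 is [[0, 0], [0, 0]] with rank 0, so corank 2. A Groebner basis of the Jacobian ideal J(f) in C{s,t} is {s^2/8 + t^7, s^3, s*t}; counting standard monomials gives mu = 9. Corank 2; j^3 = s^2*t has shape L^2 M (L != M), so D-series; mu = 9 gives D_9.

D_{9}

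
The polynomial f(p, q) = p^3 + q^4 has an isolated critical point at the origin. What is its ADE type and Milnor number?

The Hessian of f at 0 is [[0, 0], [0, 0]] with rank 0, so corank 2. A Groebner basis of the Jacobian ideal J(f) in C{p,q} is {q^3, p^2}; counting standard monomials gives mu = 6. Corank 2; j^3 = p^3 is a perfect cube, so E-series; the 4-jet and mu = 6 give E_6.

Type E_6, Milnor number mu = 6.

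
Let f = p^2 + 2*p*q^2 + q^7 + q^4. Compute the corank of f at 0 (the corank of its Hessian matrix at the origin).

1

The Hessian at 0 is [[2, 0], [0, 0]] of rank 1; hence corank 1.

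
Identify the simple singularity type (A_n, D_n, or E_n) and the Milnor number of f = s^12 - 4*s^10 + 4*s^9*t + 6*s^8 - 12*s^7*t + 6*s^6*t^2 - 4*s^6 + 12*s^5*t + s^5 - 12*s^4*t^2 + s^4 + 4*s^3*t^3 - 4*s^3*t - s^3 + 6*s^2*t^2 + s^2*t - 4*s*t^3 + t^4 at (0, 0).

Type D_{5}, Milnor number mu = 5.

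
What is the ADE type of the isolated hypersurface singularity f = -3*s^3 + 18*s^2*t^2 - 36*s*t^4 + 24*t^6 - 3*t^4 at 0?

E_{6}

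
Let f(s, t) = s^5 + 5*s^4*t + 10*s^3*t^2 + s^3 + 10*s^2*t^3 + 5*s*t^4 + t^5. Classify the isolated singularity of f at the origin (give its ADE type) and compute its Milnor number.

Type E_{8}, Milnor number mu = 8.

The Hessian of f at 0 has rank 0. Corank 2; j^3 = s^3 is a perfect cube, so E-series; the 5-jet and mu = 8 give E_8.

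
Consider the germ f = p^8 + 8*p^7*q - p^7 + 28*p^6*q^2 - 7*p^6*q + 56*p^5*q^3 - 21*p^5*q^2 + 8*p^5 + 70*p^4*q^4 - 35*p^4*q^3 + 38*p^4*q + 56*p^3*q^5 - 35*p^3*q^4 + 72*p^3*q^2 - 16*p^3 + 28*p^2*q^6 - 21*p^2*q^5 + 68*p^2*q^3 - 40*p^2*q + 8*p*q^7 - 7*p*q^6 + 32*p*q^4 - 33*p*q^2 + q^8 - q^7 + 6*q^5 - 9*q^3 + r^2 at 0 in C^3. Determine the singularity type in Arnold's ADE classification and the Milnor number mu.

Type D9, Milnor number mu = 9.

The Hessian of f at 0 is [[0, 0, 0], [0, 0, 0], [0, 0, 2]] with rank 1, so corank 2. A Groebner basis of the Jacobian ideal J(f) in C{p,q,r} is {p^2*q^2 - 5376*p^2*q + 2112*p^2 - 8064*p*q^2 + 3024*p*q - 3024*q^3 + 1080*q^2, 6656*p^2*q - 2560*p^2 + p*q^3 + 9984*p*q^2 - 3648*p*q + 3744*q^3 - 1296*q^2, -8192*p^2*q + 3072*p^2 - 12288*p*q^2 + 4352*p*q + q^4 - 4608*q^3 + 1536*q^2, p^3 + 9*p^2*q/4 + 27*p*q^2/16 + 27*q^3/64, r}; counting standard monomials gives mu = 9. Corank 2; j^3 = -(p + q)*(4*p + 3*q)^2 has shape L^2 M (L != M), so D-series; mu = 9 gives D_9.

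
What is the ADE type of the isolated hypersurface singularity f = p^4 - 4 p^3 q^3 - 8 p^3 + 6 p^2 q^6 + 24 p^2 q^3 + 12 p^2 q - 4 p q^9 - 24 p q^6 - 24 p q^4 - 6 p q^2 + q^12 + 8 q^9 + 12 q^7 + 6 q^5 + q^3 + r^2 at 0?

E6

The Hessian of f at 0 has rank 1. Corank 2; j^3 = -(2*p - q)^3 is a perfect cube, so E-series; the 4-jet and mu = 6 give E_6.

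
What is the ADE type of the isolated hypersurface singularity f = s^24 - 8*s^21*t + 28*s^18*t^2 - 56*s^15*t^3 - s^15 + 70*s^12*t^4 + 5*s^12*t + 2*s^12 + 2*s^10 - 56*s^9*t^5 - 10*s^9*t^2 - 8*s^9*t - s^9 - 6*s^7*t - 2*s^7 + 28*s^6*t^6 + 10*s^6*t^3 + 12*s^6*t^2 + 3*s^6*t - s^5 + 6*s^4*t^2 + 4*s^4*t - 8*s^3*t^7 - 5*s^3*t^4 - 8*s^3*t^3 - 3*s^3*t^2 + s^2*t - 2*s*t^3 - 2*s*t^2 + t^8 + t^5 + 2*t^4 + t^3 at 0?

The Hessian of f at 0 has rank 0. Corank 2; j^3 = t*(s - t)^2 has shape L^2 M (L != M), so D-series; mu = 9 gives D_9.

D9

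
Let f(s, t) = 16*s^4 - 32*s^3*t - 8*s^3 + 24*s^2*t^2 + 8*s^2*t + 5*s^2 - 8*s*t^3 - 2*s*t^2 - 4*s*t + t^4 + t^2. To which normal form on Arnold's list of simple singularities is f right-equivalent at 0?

The Hessian of f at 0 is [[10, -4], [-4, 2]] with rank 2, so corank 0. A Groebner basis of the Jacobian ideal J(f) in C{s,t} is {s, t}; counting standard monomials gives mu = 1. Corank 0: nondegenerate Morse point, so A_1.

A_1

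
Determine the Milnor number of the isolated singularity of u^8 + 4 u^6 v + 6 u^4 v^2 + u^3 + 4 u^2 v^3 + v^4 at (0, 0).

The Hessian of f at 0 has rank 0. Corank 2; j^3 = u^3 is a perfect cube, so E-series; the 4-jet and mu = 6 give E_6.

6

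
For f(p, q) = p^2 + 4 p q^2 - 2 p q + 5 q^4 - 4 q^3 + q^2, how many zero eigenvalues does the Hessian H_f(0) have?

Hessian at 0 has rank 1.

1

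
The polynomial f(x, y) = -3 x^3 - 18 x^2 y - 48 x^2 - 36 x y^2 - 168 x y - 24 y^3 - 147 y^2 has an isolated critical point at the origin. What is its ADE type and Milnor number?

Type A_{2}, Milnor number mu = 2.

The Hessian of f at 0 has rank 1. Corank 1: A-series; mu = 2 gives A_2.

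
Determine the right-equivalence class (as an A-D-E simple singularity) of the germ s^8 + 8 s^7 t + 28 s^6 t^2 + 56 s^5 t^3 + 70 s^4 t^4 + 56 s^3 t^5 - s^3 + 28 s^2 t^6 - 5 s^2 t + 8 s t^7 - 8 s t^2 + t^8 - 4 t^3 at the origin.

D_{9}

The Hessian of f at 0 is [[0, 0], [0, 0]] with rank 0, so corank 2. A Groebner basis of the Jacobian ideal J(f) in C{s,t} is {s*t/8 + t^7 + t^2/4, s*t^2 + 2*t^3, s^2 + 3*s*t + 2*t^2}; counting standard monomials gives mu = 9. Corank 2; j^3 = -(s + t)*(s + 2*t)^2 has shape L^2 M (L != M), so D-series; mu = 9 gives D_9.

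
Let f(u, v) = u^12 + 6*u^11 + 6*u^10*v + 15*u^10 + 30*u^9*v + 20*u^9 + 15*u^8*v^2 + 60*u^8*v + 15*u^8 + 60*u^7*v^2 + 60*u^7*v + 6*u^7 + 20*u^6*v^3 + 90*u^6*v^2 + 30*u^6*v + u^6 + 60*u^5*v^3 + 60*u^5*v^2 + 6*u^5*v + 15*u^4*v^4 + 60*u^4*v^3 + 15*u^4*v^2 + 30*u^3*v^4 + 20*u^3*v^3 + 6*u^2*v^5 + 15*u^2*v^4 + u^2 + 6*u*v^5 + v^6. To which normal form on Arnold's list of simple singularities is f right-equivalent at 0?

The Hessian of f at 0 has rank 1. Corank 1: A-series; mu = 5 gives A_5.

A_{5}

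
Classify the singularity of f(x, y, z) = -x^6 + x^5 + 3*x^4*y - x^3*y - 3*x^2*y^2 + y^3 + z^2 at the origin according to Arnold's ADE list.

E_7

The Hessian of f at 0 is [[0, 0, 0], [0, 0, 0], [0, 0, 2]] with rank 1, so corank 2. A Groebner basis of the Jacobian ideal J(f) in C{x,y,z} is {x^3 + 9*x*y^2 - 3*y^2, x^2*y - 3*x*y^2, y^3, z}; counting standard monomials gives mu = 7. Corank 2; j^3 = y^3 is a perfect cube, so E-series; the 4-jet and mu = 7 give E_7.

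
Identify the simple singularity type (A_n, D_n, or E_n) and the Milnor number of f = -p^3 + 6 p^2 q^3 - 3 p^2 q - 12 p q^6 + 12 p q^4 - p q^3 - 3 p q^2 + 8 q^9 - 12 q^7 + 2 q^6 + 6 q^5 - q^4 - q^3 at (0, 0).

Type E_{7}, Milnor number mu = 7.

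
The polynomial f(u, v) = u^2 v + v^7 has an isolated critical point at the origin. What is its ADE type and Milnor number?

Type D8, Milnor number mu = 8.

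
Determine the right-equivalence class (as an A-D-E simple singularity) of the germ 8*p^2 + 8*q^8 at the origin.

The Hessian of f at 0 is [[16, 0], [0, 0]] with rank 1, so corank 1. A Groebner basis of the Jacobian ideal J(f) in C{p,q} is {q^7, p}; counting standard monomials gives mu = 7. Corank 1: A-series; mu = 7 gives A_7.

A_7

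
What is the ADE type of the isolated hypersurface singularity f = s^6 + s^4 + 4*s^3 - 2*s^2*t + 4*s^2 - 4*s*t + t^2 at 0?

The Hessian of f at 0 is [[8, -4], [-4, 2]] with rank 1, so corank 1. A Groebner basis of the Jacobian ideal J(f) in C{s,t} is {s*t^2 + 12*s*t + 16*s - 4*t^2 - 8*t, 40*s*t + 64*s + t^3 - 12*t^2 - 32*t, s^2 + 2*s - t}; counting standard monomials gives mu = 5. Corank 1: A-series; mu = 5 gives A_5.

A5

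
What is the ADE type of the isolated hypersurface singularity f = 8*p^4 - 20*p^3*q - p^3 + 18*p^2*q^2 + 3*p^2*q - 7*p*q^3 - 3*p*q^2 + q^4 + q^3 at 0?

The Hessian of f at 0 is [[0, 0], [0, 0]] with rank 0, so corank 2. A Groebner basis of the Jacobian ideal J(f) in C{p,q} is {3*p^2/4 - 3*p*q/2 + q^4 - q^3/4 + 3*q^2/4, p^3 - 9*p^2/4 + 9*p*q/2 - q^3/4 - 9*q^2/4, p^2*q - 7*p^2/4 + 7*p*q/2 - 5*q^3/12 - 7*q^2/4, -p^2 + p*q^2 + 2*p*q - 2*q^3/3 - q^2}; counting standard monomials gives mu = 7. Corank 2; j^3 = -(p - q)^3 is a perfect cube, so E-series; the 4-jet and mu = 7 give E_7.

E_7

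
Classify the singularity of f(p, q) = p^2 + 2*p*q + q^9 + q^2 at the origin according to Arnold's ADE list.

A8

The Hessian of f at 0 has rank 1. Corank 1: A-series; mu = 8 gives A_8.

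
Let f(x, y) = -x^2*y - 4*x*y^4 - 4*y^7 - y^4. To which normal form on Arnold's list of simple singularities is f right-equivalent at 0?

D_{5}

The Hessian of f at 0 has rank 0. Corank 2; j^3 = -x^2*y has shape L^2 M (L != M), so D-series; mu = 5 gives D_5.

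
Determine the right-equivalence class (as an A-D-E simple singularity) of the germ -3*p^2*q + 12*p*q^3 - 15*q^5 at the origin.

D6

The Hessian of f at 0 has rank 0. Corank 2; j^3 = -3*p^2*q has shape L^2 M (L != M), so D-series; mu = 6 gives D_6.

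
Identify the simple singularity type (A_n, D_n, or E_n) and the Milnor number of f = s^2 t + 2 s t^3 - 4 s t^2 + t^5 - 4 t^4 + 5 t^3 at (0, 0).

Type D_{4}, Milnor number mu = 4.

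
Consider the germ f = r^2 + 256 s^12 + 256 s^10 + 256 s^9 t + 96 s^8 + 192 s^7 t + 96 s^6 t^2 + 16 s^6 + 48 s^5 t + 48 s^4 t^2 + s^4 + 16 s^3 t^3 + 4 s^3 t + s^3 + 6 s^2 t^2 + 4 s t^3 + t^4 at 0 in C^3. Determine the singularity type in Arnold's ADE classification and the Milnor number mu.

The Hessian of f at 0 is [[0, 0, 0], [0, 0, 0], [0, 0, 2]] with rank 1, so corank 2. A Groebner basis of the Jacobian ideal J(f) in C{s,t,r} is {t^4, s*t^2 + t^3/3, s^2, r}; counting standard monomials gives mu = 6. Corank 2; j^3 = s^3 is a perfect cube, so E-series; the 4-jet and mu = 6 give E_6.

Type E_{6}, Milnor number mu = 6.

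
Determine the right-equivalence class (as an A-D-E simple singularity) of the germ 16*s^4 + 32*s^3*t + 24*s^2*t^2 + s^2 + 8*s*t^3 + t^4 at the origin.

The Hessian of f at 0 has rank 1. Corank 1: A-series; mu = 3 gives A_3.

A3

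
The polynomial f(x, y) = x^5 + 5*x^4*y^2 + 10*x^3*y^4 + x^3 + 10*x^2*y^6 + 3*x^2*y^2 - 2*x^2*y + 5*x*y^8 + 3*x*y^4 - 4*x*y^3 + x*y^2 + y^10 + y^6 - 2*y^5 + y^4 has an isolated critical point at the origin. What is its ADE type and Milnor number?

The Hessian of f at 0 is [[0, 0], [0, 0]] with rank 0, so corank 2. A Groebner basis of the Jacobian ideal J(f) in C{x,y} is {x^3 + x^2/2 - y^2/2, x^2*y + 3*x^2/4 - x*y/2 - y^2/4, x^2 + x*y^2 - x*y, 5*x^2/4 - 3*x*y/2 + y^3 + y^2/4}; counting standard monomials gives mu = 6. Corank 2; j^3 = x*(x - y)^2 has shape L^2 M (L != M), so D-series; mu = 6 gives D_6.

Type D_{6}, Milnor number mu = 6.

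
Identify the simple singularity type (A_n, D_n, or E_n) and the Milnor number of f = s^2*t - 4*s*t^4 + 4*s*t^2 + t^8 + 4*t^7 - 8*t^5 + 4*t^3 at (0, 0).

The Hessian of f at 0 is [[0, 0], [0, 0]] with rank 0, so corank 2. A Groebner basis of the Jacobian ideal J(f) in C{s,t} is {s^2*t^2 + 4*s^2*t + 2*s^2 + 16*s*t^2 + 6*s*t + 16*t^3 + 4*t^2, -s^2*t - s^2/2 + s*t^3 - 4*s*t^2 - s*t - 4*t^3, -s*t/2 + t^4 - t^2, s^3 + 6*s^2*t + 12*s*t^2 + 8*t^3}; counting standard monomials gives mu = 9. Corank 2; j^3 = t*(s + 2*t)^2 has shape L^2 M (L != M), so D-series; mu = 9 gives D_9.

Type D9, Milnor number mu = 9.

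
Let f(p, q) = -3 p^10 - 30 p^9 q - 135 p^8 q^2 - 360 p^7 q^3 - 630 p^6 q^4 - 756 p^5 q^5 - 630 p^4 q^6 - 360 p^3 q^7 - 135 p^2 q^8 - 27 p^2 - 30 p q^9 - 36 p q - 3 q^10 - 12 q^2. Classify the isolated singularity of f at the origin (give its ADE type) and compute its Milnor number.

The Hessian of f at 0 is [[-54, -36], [-36, -24]] with rank 1, so corank 1. A Groebner basis of the Jacobian ideal J(f) in C{p,q} is {q^9, p + 2*q/3}; counting standard monomials gives mu = 9. Corank 1: A-series; mu = 9 gives A_9.

Type A_{9}, Milnor number mu = 9.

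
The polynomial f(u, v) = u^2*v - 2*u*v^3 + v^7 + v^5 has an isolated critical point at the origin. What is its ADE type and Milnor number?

Type D8, Milnor number mu = 8.

The Hessian of f at 0 has rank 0. Corank 2; j^3 = u^2*v has shape L^2 M (L != M), so D-series; mu = 8 gives D_8.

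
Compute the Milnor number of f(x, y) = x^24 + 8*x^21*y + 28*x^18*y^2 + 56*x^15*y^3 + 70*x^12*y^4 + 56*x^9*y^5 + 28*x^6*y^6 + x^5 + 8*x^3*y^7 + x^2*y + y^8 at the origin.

The Hessian of f at 0 has rank 0. Corank 2; j^3 = x^2*y has shape L^2 M (L != M), so D-series; mu = 9 gives D_9.

9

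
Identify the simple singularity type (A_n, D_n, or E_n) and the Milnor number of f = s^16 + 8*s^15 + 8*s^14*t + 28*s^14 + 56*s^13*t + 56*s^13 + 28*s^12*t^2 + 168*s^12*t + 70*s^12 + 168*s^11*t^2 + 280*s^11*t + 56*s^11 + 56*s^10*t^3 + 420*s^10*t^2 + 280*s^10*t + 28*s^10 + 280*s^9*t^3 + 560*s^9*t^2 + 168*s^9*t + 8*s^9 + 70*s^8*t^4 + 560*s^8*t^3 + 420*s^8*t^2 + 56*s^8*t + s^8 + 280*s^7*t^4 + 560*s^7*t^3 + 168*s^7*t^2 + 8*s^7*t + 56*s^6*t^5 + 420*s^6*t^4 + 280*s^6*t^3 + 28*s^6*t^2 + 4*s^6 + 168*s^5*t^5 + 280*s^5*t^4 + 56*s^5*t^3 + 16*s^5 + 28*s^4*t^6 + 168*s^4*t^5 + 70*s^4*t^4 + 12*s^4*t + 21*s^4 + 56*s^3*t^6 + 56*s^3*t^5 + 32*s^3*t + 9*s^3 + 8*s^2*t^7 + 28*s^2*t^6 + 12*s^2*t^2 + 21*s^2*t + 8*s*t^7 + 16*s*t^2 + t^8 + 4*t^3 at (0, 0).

Type D9, Milnor number mu = 9.

The Hessian of f at 0 has rank 0. Corank 2; j^3 = (s + t)*(3*s + 2*t)^2 has shape L^2 M (L != M), so D-series; mu = 9 gives D_9.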